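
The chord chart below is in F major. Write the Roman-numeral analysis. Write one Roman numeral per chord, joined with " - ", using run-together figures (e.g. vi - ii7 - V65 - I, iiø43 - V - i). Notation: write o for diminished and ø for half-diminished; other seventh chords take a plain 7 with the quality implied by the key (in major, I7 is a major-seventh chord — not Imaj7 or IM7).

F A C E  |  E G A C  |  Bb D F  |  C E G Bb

I7 - iii43 - IV - V7

F-A-C-E: root F is the tonic; major seventh chord there is I7.
E-G-A-C: root A is the mediant; minor seventh chord there is iii43.
Bb-D-F: root Bb is the subdominant; major triad there is IV.
C-E-G-Bb: dominant seventh chord on C = scale degree 5 → V7.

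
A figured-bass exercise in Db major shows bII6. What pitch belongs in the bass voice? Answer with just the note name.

Gb

bII in Db major has root Ebb; the chord is Ebb-Gb-Bbb.
The figure 6 means first inversion — the third is in the bass.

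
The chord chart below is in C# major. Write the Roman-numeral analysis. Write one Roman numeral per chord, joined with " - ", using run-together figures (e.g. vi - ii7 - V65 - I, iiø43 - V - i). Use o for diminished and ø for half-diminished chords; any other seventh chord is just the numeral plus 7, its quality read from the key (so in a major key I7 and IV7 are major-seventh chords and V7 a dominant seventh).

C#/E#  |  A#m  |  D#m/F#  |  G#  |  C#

C#/E#: root C# is the tonic; major triad there is I6.
A#m: root A# is the submediant; minor triad there is vi.
D#m/F#: minor triad on D# = scale degree 2 → ii6.
G# has root G#, degree 5 in C# major, so V.
C#: root C# is the tonic; major triad there is I.

I6 - vi - ii6 - V - I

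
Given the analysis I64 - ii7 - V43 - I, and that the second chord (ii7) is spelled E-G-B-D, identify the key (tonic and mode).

ii7 is given as E-G-B-D — a minor seventh chord with root E.
ii7 on E implies E is the supertonic; that puts the tonic at D, and the lowercase numeral fits major mode.

D major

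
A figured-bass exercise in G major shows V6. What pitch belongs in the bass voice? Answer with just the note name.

V in G major has root D; the chord is D-F#-A.
The figure 6 means first inversion — the third is in the bass.

F#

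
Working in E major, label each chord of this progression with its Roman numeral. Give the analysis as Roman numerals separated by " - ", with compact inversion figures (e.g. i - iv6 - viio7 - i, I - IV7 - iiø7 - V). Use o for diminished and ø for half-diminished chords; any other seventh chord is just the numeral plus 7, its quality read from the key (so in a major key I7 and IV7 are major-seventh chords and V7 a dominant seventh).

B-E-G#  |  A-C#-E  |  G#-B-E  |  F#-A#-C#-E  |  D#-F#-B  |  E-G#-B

I64 - IV - I6 - V7/V - V6 - I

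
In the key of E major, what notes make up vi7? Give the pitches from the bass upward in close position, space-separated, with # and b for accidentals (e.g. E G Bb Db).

The numeral's case and figure indicate a minor seventh chord. In E major its root, scale degree 6, is C#.
Stacking thirds from C# gives C#-E-G#-B.

C# E G# B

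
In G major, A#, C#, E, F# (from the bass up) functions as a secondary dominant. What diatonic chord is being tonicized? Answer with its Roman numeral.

iii

The chord is a dominant seventh chord on F#.
A dominant resolves down a perfect fifth: F# → B. In G major, B is scale degree 3, i.e. iii.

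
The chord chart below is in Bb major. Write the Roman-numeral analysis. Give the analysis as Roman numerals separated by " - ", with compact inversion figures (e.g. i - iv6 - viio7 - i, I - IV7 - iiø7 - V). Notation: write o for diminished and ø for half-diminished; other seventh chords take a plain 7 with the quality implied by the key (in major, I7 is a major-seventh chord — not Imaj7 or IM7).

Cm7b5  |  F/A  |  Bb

iiø7 - V6 - I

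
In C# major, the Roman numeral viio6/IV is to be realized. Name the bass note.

The applied chord viio6/IV is rooted on E#: E#-G#-B.
The figure 6 means first inversion — the third is in the bass.

G#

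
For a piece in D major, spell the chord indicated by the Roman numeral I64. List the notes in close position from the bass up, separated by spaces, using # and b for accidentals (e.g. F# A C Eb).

In D major, the tonic is D, and the diatonic chord built there is a major triad.
That chord is spelled D-F#-A.
With the 64 figure the chord is in second inversion; from the bass A upward in close position it reads A-D-F#.

A D F#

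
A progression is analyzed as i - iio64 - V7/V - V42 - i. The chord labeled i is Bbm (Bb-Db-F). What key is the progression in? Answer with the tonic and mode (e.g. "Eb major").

Bb minor

The chord Bbm is a minor triad rooted on Bb; its label is i.
If Bb is scale degree 1 and the mode makes that degree carry a minor triad, the tonic is Bb and the mode is minor.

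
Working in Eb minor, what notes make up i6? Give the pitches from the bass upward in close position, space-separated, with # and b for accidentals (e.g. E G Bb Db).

Gb Bb Eb

The numeral's case and figure indicate a minor triad. In Eb minor its root, scale degree 1, is Eb.
That chord is spelled Eb-Gb-Bb.
The figured bass 6 indicates first inversion, placing the third (Gb) in the bass: Gb-Bb-Eb.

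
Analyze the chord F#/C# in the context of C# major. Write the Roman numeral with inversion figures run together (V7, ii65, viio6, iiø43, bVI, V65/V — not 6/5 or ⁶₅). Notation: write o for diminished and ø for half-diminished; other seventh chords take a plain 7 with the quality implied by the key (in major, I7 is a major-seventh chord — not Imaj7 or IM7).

IV64

Stacked in thirds the chord is F#-A#-C#: a major triad on F#.
F# is scale degree 4 in C# major, and a major triad on that degree is written IV.
With C# in the bass the chord is in second inversion, so the figured bass is 64.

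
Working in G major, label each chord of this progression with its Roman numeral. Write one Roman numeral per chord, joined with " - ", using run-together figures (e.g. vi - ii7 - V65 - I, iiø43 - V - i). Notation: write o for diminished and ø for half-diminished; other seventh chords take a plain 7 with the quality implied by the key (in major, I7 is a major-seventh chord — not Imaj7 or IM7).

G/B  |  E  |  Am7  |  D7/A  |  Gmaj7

G/B: major triad on G = scale degree 1 → I6.
E is the secondary dominant of ii (major triad on E): V/ii.
Am7 has root A, degree 2 in G major, so ii7.
D7/A: root D is the dominant; dominant seventh chord there is V43.
Gmaj7 has root G, degree 1 in G major, so I7.

I6 - V/ii - ii7 - V43 - I7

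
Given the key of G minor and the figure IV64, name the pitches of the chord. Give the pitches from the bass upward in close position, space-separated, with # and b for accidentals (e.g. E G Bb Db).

Scale degree 4 in G minor is C; here the chord built on it is altered to a major triad. IV64 is the major subdominant, borrowed from the parallel major.
So the chord is C-E-G.
With the 64 figure the chord is in second inversion; from the bass G upward in close position it reads G-C-E.

G C E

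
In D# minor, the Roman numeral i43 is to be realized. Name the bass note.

A#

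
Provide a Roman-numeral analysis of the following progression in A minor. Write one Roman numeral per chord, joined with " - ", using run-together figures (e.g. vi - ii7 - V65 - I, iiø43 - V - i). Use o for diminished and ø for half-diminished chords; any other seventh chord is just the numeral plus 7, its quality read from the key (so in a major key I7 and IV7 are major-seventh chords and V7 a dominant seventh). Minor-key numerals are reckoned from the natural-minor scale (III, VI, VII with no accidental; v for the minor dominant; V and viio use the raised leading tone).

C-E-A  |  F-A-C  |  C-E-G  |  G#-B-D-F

i6 - VI - III - viio7

C-E-A: root A is the tonic; minor triad there is i6.
F-A-C has root F, degree 6 in A minor, so VI.
C-E-G: root C is the mediant; major triad there is III.
G#-B-D-F: fully diminished seventh chord on G# = scale degree 7 → viio7.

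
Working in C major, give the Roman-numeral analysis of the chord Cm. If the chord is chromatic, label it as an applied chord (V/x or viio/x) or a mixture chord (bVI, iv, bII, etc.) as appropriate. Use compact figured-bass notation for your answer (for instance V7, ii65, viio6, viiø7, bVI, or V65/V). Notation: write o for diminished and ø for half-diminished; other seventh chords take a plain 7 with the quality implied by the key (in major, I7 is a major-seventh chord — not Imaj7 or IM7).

The pitches C-Eb-G form a minor triad rooted on C.
C is the first degree of C major. This is the minor tonic, borrowed from the parallel minor.

i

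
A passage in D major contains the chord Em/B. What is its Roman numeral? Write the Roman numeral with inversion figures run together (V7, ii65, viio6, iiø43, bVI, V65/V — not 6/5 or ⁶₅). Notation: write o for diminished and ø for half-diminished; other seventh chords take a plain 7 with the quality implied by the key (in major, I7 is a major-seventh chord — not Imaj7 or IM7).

The pitches E-G-B form a minor triad rooted on E.
E is scale degree 2 in D major, and a minor triad on that degree is written ii.
With B in the bass the chord is in second inversion, so the figured bass is 64.

ii64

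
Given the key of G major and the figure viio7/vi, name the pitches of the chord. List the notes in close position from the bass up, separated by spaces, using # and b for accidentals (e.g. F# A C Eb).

viio7/vi is a secondary leading-tone chord. The target vi is E in G major; the applied chord is rooted a semitone below, on D#.
Building a fully diminished seventh chord on D# gives D#-F#-A-C.

D# F# A C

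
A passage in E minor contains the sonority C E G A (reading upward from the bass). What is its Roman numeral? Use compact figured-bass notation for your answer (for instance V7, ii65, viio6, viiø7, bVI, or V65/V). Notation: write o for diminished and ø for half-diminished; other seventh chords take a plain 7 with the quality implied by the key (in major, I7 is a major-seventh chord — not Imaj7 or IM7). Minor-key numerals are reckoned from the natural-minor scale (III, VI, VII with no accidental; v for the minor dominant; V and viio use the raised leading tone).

iv65

The pitches A-C-E-G form a minor seventh chord rooted on A.
In E minor, A is the subdominant; the diatonic minor seventh chord there is iv7.
With C in the bass the chord is in first inversion, so the figured bass is 65.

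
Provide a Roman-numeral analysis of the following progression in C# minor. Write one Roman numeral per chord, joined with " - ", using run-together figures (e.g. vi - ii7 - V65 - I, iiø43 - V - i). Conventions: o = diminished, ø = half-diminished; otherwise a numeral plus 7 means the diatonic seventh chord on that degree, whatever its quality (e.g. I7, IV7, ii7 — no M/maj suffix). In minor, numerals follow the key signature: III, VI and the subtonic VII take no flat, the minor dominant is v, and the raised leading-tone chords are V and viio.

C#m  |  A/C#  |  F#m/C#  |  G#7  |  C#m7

i - VI6 - iv64 - V7 - i7

C#m: minor triad on C# = scale degree 1 → i.
A/C#: major triad on A = scale degree 6 → VI6.
F#m/C#: root F# is the subdominant; minor triad there is iv64.
G#7: root G# is the dominant; dominant seventh chord there is V7.
C#m7: root C# is the tonic; minor seventh chord there is i7.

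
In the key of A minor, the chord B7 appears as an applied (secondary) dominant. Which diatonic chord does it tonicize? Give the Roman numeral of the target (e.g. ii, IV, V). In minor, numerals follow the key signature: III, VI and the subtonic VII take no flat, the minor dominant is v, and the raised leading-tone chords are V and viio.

The chord is a dominant seventh chord on B.
A dominant resolves down a perfect fifth: B → E. In A minor, E is scale degree 5, i.e. V.

V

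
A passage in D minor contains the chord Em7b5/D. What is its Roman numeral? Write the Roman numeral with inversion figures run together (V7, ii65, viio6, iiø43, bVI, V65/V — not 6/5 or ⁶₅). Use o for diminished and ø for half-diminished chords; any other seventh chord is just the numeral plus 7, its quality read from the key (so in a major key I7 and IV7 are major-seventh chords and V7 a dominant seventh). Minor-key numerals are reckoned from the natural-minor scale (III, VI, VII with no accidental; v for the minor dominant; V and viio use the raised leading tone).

The pitches E-G-Bb-D form a half-diminished seventh chord rooted on E.
E is scale degree 2 in D minor, and a half-diminished seventh chord on that degree is written iiø7.
With D in the bass the chord is in third inversion, so the figured bass is 42.

iiø42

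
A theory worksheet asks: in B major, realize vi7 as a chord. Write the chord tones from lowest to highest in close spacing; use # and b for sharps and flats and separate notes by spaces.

G# B D# F#

In B major, the submediant is G#, and the diatonic chord built there is a minor seventh chord.
Stacking thirds from G# gives G#-B-D#-F#.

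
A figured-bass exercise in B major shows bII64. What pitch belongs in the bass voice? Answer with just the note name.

G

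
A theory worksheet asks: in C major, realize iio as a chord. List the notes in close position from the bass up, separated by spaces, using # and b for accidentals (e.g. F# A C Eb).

D F Ab

Scale degree 2 in C major is D; here the chord built on it is altered to a diminished triad. iio is the diminished supertonic triad, borrowed from the parallel minor.
So the chord is D-F-Ab, a diminished triad.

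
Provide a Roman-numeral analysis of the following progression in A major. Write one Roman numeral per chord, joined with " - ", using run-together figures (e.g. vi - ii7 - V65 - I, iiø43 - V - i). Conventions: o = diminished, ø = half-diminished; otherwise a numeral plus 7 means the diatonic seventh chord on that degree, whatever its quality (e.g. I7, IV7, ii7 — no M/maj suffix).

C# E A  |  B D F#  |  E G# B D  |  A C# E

C#-E-A: major triad on A = scale degree 1 → I6.
B-D-F#: root B is the supertonic; minor triad there is ii.
E-G#-B-D has root E, degree 5 in A major, so V7.
A-C#-E: major triad on A = scale degree 1 → I.

I6 - ii - V7 - I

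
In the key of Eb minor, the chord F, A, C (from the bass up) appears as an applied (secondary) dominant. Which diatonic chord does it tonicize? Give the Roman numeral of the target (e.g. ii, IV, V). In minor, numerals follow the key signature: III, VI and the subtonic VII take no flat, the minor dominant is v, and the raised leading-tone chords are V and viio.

V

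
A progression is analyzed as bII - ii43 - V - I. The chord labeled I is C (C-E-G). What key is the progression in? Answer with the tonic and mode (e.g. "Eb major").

I is given as C-E-G — a major triad with root C.
If C is scale degree 1 and the mode makes that degree carry a major triad, the tonic is C and the mode is major.

C major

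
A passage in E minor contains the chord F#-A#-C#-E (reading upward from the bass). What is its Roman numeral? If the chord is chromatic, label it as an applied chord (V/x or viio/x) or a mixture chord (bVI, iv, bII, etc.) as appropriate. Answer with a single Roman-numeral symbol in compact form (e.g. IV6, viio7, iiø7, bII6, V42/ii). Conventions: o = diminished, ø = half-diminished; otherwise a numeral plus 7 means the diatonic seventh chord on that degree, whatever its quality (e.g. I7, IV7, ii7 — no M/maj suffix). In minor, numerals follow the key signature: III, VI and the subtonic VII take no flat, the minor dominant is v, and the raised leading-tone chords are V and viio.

V7/V

The pitches F#-A#-C#-E form a dominant seventh chord rooted on F#.
F# is not a diatonic chord root with this quality in E minor, but it lies a perfect fifth above B (V), so the chord functions as an applied dominant of V.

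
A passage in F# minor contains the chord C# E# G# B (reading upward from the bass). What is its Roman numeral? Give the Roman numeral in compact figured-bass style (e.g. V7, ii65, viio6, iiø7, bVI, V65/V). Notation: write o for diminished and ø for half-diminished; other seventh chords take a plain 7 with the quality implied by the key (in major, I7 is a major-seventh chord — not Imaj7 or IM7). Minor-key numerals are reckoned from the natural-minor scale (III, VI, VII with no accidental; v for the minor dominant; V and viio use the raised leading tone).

Stacked in thirds the chord is C#-E#-G#-B: a dominant seventh chord on C#.
C# is scale degree 5 in F# minor, and a dominant seventh chord on that degree is written V7.

V7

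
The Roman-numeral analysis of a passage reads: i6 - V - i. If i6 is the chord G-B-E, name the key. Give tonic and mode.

The chord Em/G is a minor triad rooted on E; its label is i6.
If E is scale degree 1 and the mode makes that degree carry a minor triad, the tonic is E and the mode is minor.

E minor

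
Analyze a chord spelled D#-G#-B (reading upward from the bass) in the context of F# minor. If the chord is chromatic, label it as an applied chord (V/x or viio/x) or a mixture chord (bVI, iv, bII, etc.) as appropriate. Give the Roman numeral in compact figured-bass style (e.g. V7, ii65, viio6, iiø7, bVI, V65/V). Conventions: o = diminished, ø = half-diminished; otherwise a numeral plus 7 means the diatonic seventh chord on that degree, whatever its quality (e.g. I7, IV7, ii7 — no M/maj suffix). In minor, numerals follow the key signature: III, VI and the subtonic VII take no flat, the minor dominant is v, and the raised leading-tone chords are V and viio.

ii64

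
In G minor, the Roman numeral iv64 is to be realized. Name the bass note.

G

iv in G minor has root C; the chord is C-Eb-G.
The figure 64 means second inversion — the fifth is in the bass.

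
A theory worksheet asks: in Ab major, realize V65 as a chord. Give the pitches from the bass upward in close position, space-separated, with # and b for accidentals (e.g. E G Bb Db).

The numeral's case and figure indicate a dominant seventh chord. In Ab major its root, scale degree 5, is Eb.
Stacking thirds from Eb gives Eb-G-Bb-Db.
The figured bass 65 indicates first inversion, placing the third (G) in the bass: G-Bb-Db-Eb.

G Bb Db Eb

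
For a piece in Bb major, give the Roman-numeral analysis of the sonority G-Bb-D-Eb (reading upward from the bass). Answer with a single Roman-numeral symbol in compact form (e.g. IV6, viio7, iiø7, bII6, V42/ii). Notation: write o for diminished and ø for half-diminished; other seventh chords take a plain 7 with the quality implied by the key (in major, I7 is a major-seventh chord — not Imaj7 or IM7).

Stacked in thirds the chord is Eb-G-Bb-D: a major seventh chord on Eb.
In Bb major, Eb is the subdominant; the diatonic major seventh chord there is IV7.
With G in the bass the chord is in first inversion, so the figured bass is 65.

IV65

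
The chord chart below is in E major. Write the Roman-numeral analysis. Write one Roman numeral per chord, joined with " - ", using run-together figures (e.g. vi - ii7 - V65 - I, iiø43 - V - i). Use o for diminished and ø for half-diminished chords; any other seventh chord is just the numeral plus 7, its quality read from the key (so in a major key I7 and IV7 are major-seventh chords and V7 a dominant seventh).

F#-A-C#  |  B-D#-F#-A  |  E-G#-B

ii - V7 - I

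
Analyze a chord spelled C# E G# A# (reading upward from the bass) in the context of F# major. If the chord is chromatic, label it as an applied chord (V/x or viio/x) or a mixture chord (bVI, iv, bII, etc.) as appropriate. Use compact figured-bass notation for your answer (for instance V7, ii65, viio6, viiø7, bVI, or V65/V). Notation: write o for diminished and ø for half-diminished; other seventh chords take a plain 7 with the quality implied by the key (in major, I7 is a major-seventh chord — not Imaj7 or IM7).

viiø65/IV

The pitches A#-C#-E-G# form a half-diminished seventh chord rooted on A#.
A# sits a half step below B (IV in F# major); a diminished chord there is the applied leading-tone chord of IV.
With C# in the bass the chord is in first inversion, so the figured bass is 65.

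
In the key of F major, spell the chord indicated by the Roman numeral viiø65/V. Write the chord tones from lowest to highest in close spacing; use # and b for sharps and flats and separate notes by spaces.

D F A B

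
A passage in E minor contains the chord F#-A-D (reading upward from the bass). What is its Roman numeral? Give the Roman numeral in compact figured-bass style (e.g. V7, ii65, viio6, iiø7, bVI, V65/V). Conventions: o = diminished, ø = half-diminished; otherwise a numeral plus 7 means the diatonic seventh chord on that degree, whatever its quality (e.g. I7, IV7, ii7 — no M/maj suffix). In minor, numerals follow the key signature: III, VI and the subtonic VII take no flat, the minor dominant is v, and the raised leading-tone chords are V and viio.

VII6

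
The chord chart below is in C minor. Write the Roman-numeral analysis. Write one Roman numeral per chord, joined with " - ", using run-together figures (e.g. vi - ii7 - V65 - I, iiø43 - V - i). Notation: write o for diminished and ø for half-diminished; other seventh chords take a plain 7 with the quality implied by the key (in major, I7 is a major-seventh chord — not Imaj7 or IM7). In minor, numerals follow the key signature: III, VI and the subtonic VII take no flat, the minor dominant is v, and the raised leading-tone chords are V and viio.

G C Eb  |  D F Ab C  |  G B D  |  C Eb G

i64 - iiø7 - V - i

G-C-Eb: root C is the tonic; minor triad there is i64.
D-F-Ab-C: half-diminished seventh chord on D = scale degree 2 → iiø7.
G-B-D has root G, degree 5 in C minor, so V.
C-Eb-G has root C, degree 1 in C minor, so i.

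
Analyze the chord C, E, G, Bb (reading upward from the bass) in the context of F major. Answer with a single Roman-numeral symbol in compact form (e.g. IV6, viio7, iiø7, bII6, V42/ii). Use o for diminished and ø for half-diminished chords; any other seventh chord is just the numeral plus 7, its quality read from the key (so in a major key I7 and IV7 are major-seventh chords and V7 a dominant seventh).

The pitches C-E-G-Bb form a dominant seventh chord rooted on C.
In F major, C is the dominant; the diatonic dominant seventh chord there is V7.

V7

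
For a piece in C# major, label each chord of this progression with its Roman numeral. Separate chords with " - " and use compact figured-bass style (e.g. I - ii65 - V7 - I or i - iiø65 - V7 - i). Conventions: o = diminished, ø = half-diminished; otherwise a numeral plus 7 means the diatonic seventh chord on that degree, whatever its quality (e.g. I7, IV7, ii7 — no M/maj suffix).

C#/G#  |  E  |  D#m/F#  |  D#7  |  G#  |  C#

I64 - bIII - ii6 - V7/V - V - I

C#/G#: major triad on C# = scale degree 1 → I64.
E: E with this quality isn't in the key; it's bIII, borrowed from the parallel minor.
D#m/F#: minor triad on D# = scale degree 2 → ii6.
D#7 is the secondary dominant of V (dominant seventh chord on D#): V7/V.
G#: major triad on G# = scale degree 5 → V.
C#: root C# is the tonic; major triad there is I.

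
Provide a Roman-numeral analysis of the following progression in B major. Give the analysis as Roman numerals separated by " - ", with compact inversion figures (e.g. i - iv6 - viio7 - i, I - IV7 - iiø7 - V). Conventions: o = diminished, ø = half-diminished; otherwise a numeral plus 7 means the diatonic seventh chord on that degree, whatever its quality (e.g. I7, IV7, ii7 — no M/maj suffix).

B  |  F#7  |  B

I - V7 - I

B: root B is the tonic; major triad there is I.
F#7 has root F#, degree 5 in B major, so V7.
B: major triad on B = scale degree 1 → I.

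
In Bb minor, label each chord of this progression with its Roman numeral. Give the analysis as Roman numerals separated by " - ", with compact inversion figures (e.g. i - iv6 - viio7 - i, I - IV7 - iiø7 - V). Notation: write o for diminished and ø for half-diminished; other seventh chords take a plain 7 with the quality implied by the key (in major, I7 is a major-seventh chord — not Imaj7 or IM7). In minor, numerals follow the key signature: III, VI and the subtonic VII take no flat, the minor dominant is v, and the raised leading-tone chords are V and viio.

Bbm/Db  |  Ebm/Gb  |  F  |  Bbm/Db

i6 - iv6 - V - i6

Bbm/Db: minor triad on Bb = scale degree 1 → i6.
Ebm/Gb: root Eb is the subdominant; minor triad there is iv6.
F: root F is the dominant; major triad there is V.
Bbm/Db: minor triad on Bb = scale degree 1 → i6.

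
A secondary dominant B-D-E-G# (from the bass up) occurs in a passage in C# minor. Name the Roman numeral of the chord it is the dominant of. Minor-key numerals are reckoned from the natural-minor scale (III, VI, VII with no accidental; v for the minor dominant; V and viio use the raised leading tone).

VI

The chord is a dominant seventh chord on E.
A dominant resolves down a perfect fifth: E → A. In C# minor, A is scale degree 6, i.e. VI.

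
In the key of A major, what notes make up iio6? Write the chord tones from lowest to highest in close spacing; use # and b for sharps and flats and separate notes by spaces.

D F B

Scale degree 2 in A major is B; here the chord built on it is altered to a diminished triad. iio6 is the diminished supertonic triad, borrowed from the parallel minor.
So the chord is B-D-F, a diminished triad.
The figured bass 6 indicates first inversion, placing the third (D) in the bass: D-F-B.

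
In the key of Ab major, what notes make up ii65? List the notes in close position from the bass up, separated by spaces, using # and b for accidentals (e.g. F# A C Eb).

Db F Ab Bb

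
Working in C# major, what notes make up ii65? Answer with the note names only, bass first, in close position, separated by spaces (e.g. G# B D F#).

F# A# C# D#

In C# major, the supertonic is D#, and the diatonic chord built there is a minor seventh chord.
Stacking thirds from D# gives D#-F#-A#-C#.
The figured bass 65 indicates first inversion, placing the third (F#) in the bass: F#-A#-C#-D#.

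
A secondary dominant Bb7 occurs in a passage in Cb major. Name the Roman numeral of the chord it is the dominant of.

The chord is a dominant seventh chord on Bb.
A dominant resolves down a perfect fifth: Bb → Eb. In Cb major, Eb is scale degree 3, i.e. iii.

iii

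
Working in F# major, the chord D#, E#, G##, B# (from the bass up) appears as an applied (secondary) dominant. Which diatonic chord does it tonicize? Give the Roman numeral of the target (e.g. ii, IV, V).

iii

The chord is a dominant seventh chord on E#.
A dominant resolves down a perfect fifth: E# → A#. In F# major, A# is scale degree 3, i.e. iii.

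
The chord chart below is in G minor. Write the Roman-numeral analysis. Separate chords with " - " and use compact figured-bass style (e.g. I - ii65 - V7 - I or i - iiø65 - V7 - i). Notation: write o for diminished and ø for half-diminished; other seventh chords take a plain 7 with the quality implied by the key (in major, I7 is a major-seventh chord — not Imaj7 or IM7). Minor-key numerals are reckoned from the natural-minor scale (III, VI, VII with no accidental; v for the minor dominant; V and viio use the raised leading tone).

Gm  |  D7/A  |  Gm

i - V43 - i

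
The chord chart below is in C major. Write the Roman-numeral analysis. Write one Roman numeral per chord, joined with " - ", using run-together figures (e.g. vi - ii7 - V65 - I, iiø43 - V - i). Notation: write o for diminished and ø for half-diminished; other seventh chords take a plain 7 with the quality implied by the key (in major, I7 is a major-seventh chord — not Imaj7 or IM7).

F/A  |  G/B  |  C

F/A has root F, degree 4 in C major, so IV6.
G/B: root G is the dominant; major triad there is V6.
C: root C is the tonic; major triad there is I.

IV6 - V6 - I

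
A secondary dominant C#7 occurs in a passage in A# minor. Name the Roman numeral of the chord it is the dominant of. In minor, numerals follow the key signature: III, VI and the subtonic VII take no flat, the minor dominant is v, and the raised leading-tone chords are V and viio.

VI

The chord is a dominant seventh chord on C#.
A dominant resolves down a perfect fifth: C# → F#. In A# minor, F# is scale degree 6, i.e. VI.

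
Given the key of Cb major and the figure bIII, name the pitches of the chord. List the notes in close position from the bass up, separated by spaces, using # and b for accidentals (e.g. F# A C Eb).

Ebb Gb Bbb

Scale degree 3 in Cb major is Eb; lowering it a half step gives Ebb. bIII is a major triad on the lowered third degree, borrowed from the parallel minor.
So the chord is Ebb-Gb-Bbb, a major triad.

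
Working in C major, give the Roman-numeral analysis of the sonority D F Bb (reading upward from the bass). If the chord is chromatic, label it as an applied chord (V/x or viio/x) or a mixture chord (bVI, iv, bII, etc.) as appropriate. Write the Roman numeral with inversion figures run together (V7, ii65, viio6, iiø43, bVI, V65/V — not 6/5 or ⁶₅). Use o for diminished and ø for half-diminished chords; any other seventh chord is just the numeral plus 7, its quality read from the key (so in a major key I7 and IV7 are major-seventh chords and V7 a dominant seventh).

The pitches Bb-D-F form a major triad rooted on Bb.
Bb is the lowered seventh degree of C major (diatonic 7 would be B). This is a major triad on the lowered seventh degree (the subtonic), borrowed from the parallel minor.
With D in the bass the chord is in first inversion, so the figured bass is 6.

bVII6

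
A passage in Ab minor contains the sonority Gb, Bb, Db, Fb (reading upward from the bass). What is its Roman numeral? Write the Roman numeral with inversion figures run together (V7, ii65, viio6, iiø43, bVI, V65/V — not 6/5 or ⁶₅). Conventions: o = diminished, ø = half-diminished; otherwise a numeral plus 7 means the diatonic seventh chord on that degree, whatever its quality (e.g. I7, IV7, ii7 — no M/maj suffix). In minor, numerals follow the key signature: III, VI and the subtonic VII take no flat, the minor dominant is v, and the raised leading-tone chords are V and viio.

Stacked in thirds the chord is Gb-Bb-Db-Fb: a dominant seventh chord on Gb.
In Ab minor, Gb is the subtonic; the diatonic dominant seventh chord there is VII7.

VII7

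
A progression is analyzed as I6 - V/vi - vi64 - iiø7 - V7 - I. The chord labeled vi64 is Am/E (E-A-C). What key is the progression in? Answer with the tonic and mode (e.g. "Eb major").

The anchor chord is a minor triad on A, labeled vi64.
If A is scale degree 6 and the mode makes that degree carry a minor triad, the tonic is C and the mode is major.

C major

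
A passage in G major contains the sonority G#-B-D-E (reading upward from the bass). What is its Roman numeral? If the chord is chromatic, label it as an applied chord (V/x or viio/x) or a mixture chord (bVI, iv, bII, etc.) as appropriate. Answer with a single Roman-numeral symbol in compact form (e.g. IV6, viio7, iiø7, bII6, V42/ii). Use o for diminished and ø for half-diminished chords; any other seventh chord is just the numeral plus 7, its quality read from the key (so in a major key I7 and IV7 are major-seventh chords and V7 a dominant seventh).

V65/ii

The pitches E-G#-B-D form a dominant seventh chord rooted on E.
E is not a diatonic chord root with this quality in G major, but it lies a perfect fifth above A (ii), so the chord functions as an applied dominant of ii.
With G# in the bass the chord is in first inversion, so the figured bass is 65.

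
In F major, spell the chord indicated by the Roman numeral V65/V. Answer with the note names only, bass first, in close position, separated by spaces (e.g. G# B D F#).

B D F G

The slash means an applied dominant: we want the dominant of V. In F major, V is C major, and its dominant is built on G.
Building a dominant seventh chord on G gives G-B-D-F.
With the 65 figure the chord is in first inversion; from the bass B upward in close position it reads B-D-F-G.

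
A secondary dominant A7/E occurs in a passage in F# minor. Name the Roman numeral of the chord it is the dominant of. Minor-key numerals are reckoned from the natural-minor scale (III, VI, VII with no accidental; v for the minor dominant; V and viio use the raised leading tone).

VI

The chord is a dominant seventh chord on A.
A dominant resolves down a perfect fifth: A → D. In F# minor, D is scale degree 6, i.e. VI.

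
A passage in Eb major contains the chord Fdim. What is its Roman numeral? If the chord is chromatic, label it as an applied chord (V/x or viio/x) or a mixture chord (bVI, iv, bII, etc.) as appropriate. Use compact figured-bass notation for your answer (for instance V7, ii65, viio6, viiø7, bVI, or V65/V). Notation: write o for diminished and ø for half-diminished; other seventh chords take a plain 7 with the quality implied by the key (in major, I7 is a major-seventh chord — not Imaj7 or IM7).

Stacked in thirds the chord is F-Ab-Cb: a diminished triad on F.
F is the second degree of Eb major. This is the diminished supertonic triad, borrowed from the parallel minor.

iio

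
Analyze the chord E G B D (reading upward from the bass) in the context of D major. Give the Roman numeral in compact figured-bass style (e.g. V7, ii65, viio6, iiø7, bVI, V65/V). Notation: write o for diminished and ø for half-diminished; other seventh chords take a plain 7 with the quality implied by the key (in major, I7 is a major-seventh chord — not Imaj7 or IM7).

ii7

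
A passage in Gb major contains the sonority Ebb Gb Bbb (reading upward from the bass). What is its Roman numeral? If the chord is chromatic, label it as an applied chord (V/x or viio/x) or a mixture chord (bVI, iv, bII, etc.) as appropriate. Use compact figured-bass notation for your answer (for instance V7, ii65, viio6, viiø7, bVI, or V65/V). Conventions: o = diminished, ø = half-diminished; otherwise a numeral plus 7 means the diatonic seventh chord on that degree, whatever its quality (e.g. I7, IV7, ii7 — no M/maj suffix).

The pitches Ebb-Gb-Bbb form a major triad rooted on Ebb.
Ebb is the lowered sixth degree of Gb major (diatonic 6 would be Eb). This is a major triad on the lowered sixth degree, borrowed from the parallel minor.

bVI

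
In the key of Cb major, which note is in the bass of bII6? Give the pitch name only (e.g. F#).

bII in Cb major has root Dbb; the chord is Dbb-Fb-Abb.
The figure 6 means first inversion — the third is in the bass.

Fb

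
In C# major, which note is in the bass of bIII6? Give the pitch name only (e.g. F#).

G#

bIII in C# major has root E; the chord is E-G#-B.
The figure 6 means first inversion — the third is in the bass.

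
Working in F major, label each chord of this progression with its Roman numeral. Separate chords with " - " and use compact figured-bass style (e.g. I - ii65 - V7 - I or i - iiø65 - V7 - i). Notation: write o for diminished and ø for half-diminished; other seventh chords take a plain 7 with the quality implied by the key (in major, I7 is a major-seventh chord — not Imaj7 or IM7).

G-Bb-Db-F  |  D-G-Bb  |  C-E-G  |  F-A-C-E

iiø7 - ii64 - V - I7

G-Bb-Db-F is non-diatonic — iiø7, a mixture chord from F minor.
D-G-Bb: minor triad on G = scale degree 2 → ii64.
C-E-G: root C is the dominant; major triad there is V.
F-A-C-E: root F is the tonic; major seventh chord there is I7.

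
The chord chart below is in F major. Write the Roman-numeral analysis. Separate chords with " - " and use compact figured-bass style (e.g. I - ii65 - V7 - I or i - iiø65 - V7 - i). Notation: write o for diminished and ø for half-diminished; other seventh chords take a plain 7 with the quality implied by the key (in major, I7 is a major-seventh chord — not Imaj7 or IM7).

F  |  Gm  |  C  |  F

I - ii - V - I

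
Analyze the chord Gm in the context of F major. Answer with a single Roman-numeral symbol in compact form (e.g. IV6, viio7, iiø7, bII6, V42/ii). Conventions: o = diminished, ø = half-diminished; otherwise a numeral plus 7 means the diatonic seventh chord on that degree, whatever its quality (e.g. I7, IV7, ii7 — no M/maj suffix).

ii

Stacked in thirds the chord is G-Bb-D: a minor triad on G.
In F major, G is the supertonic; the diatonic minor triad there is ii.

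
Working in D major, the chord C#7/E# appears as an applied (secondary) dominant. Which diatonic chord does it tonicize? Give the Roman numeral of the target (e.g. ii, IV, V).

The chord is a dominant seventh chord on C#.
A dominant resolves down a perfect fifth: C# → F#. In D major, F# is scale degree 3, i.e. iii.

iii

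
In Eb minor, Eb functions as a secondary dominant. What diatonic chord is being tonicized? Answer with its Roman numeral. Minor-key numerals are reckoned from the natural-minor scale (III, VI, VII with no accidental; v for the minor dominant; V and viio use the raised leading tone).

iv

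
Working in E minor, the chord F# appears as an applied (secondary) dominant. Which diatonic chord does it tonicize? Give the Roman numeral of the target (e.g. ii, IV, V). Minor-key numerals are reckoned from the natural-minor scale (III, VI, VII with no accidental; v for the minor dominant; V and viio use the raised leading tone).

V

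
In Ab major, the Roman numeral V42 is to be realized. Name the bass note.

V in Ab major has root Eb; the chord is Eb-G-Bb-Db.
The figure 42 means third inversion — the seventh is in the bass.

Db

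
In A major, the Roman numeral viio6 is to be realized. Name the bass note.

B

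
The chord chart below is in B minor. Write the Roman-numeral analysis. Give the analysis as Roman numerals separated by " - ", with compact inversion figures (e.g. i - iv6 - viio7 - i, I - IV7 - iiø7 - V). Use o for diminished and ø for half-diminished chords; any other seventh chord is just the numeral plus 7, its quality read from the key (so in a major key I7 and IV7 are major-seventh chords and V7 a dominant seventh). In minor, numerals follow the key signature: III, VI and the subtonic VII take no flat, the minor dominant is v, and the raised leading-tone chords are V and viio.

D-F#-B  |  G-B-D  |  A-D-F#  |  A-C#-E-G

i6 - VI - III64 - VII7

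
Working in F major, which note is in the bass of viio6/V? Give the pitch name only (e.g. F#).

The applied chord viio6/V is rooted on B: B-D-F.
The figure 6 means first inversion — the third is in the bass.

D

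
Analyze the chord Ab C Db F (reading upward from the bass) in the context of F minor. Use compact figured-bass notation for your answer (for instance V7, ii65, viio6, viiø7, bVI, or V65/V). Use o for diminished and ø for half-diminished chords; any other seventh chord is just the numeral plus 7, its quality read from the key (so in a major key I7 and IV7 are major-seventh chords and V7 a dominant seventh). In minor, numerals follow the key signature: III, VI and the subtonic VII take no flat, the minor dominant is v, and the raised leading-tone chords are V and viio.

The pitches Db-F-Ab-C form a major seventh chord rooted on Db.
Db is scale degree 6 in F minor, and a major seventh chord on that degree is written VI7.
With Ab in the bass the chord is in second inversion, so the figured bass is 43.

VI43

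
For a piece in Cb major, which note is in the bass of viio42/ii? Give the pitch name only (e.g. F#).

Bbb

The applied chord viio42/ii is rooted on C: C-Eb-Gb-Bbb.
The figure 42 means third inversion — the seventh is in the bass.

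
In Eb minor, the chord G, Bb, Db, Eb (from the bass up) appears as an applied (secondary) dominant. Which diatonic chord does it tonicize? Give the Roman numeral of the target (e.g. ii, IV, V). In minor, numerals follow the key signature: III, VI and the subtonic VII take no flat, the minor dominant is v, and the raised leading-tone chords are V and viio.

The chord is a dominant seventh chord on Eb.
A dominant resolves down a perfect fifth: Eb → Ab. In Eb minor, Ab is scale degree 4, i.e. iv.

iv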